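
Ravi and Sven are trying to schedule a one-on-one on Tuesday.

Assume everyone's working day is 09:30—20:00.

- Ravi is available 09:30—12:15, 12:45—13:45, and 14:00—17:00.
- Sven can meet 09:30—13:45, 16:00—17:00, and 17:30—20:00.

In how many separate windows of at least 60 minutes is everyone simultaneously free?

3

Ravi ∩ Sven: 09:30–12:15, 12:45–13:45, 16:00–17:00.
Windows ≥ 60 min: 09:30–12:15, 12:45–13:45, 16:00–17:00.
That's 3 windows.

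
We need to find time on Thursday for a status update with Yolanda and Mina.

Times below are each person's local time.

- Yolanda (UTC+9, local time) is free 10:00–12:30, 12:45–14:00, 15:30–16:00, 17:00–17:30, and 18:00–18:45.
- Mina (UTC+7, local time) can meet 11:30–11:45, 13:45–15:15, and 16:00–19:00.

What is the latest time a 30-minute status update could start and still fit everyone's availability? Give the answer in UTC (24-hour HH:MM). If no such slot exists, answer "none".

09:15

Yolanda → UTC: 01:00–03:30, 03:45–05:00, 06:30–07:00, 08:00–08:30, 09:00–09:45.
Mina → UTC: 04:30–04:45, 06:45–08:15, 09:00–12:00.
Yolanda ∩ Mina: 04:30–04:45, 06:45–07:00, 08:00–08:15, 09:00–09:45.
Windows ≥ 30 min: 09:00–09:45.
Latest start in the last window 09:00–09:45 is 09:45 − 30 min = 09:15.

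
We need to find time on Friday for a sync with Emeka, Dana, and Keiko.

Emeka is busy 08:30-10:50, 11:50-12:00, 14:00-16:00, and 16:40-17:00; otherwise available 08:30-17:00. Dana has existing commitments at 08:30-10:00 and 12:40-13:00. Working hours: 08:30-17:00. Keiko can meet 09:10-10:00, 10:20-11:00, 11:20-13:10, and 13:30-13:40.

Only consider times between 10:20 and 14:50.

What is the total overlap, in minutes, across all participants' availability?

100 minutes

Emeka free within 08:30–17:00: 10:50–11:50, 12:00–14:00, 16:00–16:40.
Dana free within 08:30–17:00: 10:00–12:40, 13:00–17:00.
Emeka ∩ Dana: 10:50–11:50, 12:00–12:40, 13:00–14:00, 16:00–16:40.
Emeka ∩ Dana ∩ Keiko: 10:50–11:00, 11:20–11:50, 12:00–12:40, 13:00–13:10, 13:30–13:40.
Restricted to 10:20–14:50: 10:50–11:00, 11:20–11:50, 12:00–12:40, 13:00–13:10, 13:30–13:40.
Total common minutes: 10 + 30 + 40 + 10 + 10 = 100.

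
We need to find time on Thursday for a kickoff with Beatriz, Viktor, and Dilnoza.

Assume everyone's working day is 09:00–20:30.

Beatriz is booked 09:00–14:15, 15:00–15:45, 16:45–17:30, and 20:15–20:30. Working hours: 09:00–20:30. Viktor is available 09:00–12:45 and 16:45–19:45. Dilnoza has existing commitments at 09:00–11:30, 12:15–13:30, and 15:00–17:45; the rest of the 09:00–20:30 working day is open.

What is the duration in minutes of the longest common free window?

Beatriz free within 09:00–20:30: 14:15–15:00, 15:45–16:45, 17:30–20:15.
Dilnoza free within 09:00–20:30: 11:30–12:15, 13:30–15:00, 17:45–20:30.
Beatriz ∩ Viktor: 17:30–19:45.
Beatriz ∩ Viktor ∩ Dilnoza: 17:45–19:45.
Single common window of 120 minutes.

120 minutes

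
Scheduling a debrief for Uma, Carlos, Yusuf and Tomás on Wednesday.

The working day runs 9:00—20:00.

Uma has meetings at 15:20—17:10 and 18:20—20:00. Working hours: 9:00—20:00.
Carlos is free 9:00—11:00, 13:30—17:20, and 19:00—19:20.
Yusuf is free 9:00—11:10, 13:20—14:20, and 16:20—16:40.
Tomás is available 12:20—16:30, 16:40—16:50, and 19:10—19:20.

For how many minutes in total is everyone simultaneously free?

50 minutes

Uma free within 09:00–20:00: 09:00–15:20, 17:10–18:20.
Uma ∩ Carlos: 09:00–11:00, 13:30–15:20, 17:10–17:20.
Uma ∩ Carlos ∩ Yusuf: 09:00–11:00, 13:30–14:20.
Uma ∩ Carlos ∩ Yusuf ∩ Tomás: 13:30–14:20.
Total common minutes: 50.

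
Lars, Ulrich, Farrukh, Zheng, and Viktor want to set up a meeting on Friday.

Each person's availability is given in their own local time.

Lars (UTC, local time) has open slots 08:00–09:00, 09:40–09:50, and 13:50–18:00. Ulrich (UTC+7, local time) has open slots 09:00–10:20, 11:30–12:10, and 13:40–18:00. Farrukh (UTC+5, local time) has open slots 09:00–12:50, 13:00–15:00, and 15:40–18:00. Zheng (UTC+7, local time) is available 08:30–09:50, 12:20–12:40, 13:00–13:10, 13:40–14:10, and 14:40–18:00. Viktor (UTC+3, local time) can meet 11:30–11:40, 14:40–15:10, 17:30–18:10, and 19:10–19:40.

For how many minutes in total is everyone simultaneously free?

10 minutes

Lars → UTC: 08:00–09:00, 09:40–09:50, 13:50–18:00.
Ulrich → UTC: 02:00–03:20, 04:30–05:10, 06:40–11:00.
Farrukh → UTC: 04:00–07:50, 08:00–10:00, 10:40–13:00.
Zheng → UTC: 01:30–02:50, 05:20–05:40, 06:00–06:10, 06:40–07:10, 07:40–11:00.
Viktor → UTC: 08:30–08:40, 11:40–12:10, 14:30–15:10, 16:10–16:40.
Lars ∩ Ulrich: 08:00–09:00, 09:40–09:50.
Lars ∩ Ulrich ∩ Farrukh: 08:00–09:00, 09:40–09:50.
Lars ∩ Ulrich ∩ Farrukh ∩ Zheng: 08:00–09:00, 09:40–09:50.
Lars ∩ Ulrich ∩ Farrukh ∩ Zheng ∩ Viktor: 08:30–08:40.
Total common minutes: 10.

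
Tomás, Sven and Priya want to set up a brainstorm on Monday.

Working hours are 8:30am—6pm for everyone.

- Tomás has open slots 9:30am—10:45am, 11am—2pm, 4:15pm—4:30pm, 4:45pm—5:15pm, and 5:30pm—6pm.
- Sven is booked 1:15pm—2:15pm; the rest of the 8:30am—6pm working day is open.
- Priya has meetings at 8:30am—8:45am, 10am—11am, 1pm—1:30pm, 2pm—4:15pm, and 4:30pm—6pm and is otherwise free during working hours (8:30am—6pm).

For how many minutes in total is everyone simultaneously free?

Sven free within 08:30–18:00: 08:30–13:15, 14:15–18:00.
Priya free within 08:30–18:00: 08:45–10:00, 11:00–13:00, 13:30–14:00, 16:15–16:30.
Tomás ∩ Sven: 09:30–10:45, 11:00–13:15, 16:15–16:30, 16:45–17:15, 17:30–18:00.
Tomás ∩ Sven ∩ Priya: 09:30–10:00, 11:00–13:00, 16:15–16:30.
Total common minutes: 30 + 120 + 15 = 165.

165 minutes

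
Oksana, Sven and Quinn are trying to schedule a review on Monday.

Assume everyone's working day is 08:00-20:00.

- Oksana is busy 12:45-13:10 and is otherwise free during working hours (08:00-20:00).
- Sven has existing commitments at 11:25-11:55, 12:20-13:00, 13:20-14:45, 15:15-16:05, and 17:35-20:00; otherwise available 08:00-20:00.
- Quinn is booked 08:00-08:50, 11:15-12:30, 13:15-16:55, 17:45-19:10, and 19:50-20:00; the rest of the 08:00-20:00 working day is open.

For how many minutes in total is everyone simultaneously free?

190 minutes

Oksana free within 08:00–20:00: 08:00–12:45, 13:10–20:00.
Sven free within 08:00–20:00: 08:00–11:25, 11:55–12:20, 13:00–13:20, 14:45–15:15, 16:05–17:35.
Quinn free within 08:00–20:00: 08:50–11:15, 12:30–13:15, 16:55–17:45, 19:10–19:50.
Oksana ∩ Sven: 08:00–11:25, 11:55–12:20, 13:10–13:20, 14:45–15:15, 16:05–17:35.
Oksana ∩ Sven ∩ Quinn: 08:50–11:15, 13:10–13:15, 16:55–17:35.
Total common minutes: 145 + 5 + 40 = 190.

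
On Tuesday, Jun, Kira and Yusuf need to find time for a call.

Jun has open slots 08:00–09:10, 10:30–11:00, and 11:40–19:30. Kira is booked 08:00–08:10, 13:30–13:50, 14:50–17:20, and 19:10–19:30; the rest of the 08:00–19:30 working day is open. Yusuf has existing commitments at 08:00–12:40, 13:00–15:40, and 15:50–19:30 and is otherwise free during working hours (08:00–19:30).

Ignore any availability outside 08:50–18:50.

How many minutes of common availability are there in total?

20 minutes

Kira free within 08:00–19:30: 08:10–13:30, 13:50–14:50, 17:20–19:10.
Yusuf free within 08:00–19:30: 12:40–13:00, 15:40–15:50.
Jun ∩ Kira: 08:10–09:10, 10:30–11:00, 11:40–13:30, 13:50–14:50, 17:20–19:10.
Jun ∩ Kira ∩ Yusuf: 12:40–13:00.
Restricted to 08:50–18:50: 12:40–13:00.
Total common minutes: 20.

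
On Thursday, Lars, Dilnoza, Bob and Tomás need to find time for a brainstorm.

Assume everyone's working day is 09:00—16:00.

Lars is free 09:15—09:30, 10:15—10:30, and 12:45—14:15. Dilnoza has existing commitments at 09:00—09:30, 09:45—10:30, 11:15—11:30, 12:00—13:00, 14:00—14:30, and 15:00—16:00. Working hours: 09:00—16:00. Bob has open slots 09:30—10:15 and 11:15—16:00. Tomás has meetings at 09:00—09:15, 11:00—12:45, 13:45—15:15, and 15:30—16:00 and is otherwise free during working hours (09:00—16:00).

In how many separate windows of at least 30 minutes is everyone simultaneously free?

Dilnoza free within 09:00–16:00: 09:30–09:45, 10:30–11:15, 11:30–12:00, 13:00–14:00, 14:30–15:00.
Tomás free within 09:00–16:00: 09:15–11:00, 12:45–13:45, 15:15–15:30.
Lars ∩ Dilnoza: 13:00–14:00.
Lars ∩ Dilnoza ∩ Bob: 13:00–14:00.
Lars ∩ Dilnoza ∩ Bob ∩ Tomás: 13:00–13:45.
Windows ≥ 30 min: 13:00–13:45.
That's 1 window.

1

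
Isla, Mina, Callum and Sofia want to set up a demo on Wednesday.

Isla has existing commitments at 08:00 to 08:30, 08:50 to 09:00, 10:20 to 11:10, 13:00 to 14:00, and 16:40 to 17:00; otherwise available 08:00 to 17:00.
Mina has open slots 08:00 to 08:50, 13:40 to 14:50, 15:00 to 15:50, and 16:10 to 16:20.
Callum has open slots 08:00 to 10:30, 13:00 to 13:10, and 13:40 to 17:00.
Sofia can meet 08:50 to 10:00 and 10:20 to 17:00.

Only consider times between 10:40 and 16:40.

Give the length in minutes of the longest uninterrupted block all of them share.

50 minutes

Isla free within 08:00–17:00: 08:30–08:50, 09:00–10:20, 11:10–13:00, 14:00–16:40.
Isla ∩ Mina: 08:30–08:50, 14:00–14:50, 15:00–15:50, 16:10–16:20.
Isla ∩ Mina ∩ Callum: 08:30–08:50, 14:00–14:50, 15:00–15:50, 16:10–16:20.
Isla ∩ Mina ∩ Callum ∩ Sofia: 14:00–14:50, 15:00–15:50, 16:10–16:20.
Restricted to 10:40–16:40: 14:00–14:50, 15:00–15:50, 16:10–16:20.
Common window lengths: 50, 50, 10 min; longest is 50.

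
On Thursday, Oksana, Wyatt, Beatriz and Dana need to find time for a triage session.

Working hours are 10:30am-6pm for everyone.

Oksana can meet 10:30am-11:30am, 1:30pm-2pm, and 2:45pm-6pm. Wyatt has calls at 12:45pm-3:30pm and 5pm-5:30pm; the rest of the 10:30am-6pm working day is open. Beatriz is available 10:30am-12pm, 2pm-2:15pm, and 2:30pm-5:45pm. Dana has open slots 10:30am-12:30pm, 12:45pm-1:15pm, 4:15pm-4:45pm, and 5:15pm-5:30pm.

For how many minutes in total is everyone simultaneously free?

90 minutes

Wyatt free within 10:30–18:00: 10:30–12:45, 15:30–17:00, 17:30–18:00.
Oksana ∩ Wyatt: 10:30–11:30, 15:30–17:00, 17:30–18:00.
Oksana ∩ Wyatt ∩ Beatriz: 10:30–11:30, 15:30–17:00, 17:30–17:45.
Oksana ∩ Wyatt ∩ Beatriz ∩ Dana: 10:30–11:30, 16:15–16:45.
Total common minutes: 60 + 30 = 90.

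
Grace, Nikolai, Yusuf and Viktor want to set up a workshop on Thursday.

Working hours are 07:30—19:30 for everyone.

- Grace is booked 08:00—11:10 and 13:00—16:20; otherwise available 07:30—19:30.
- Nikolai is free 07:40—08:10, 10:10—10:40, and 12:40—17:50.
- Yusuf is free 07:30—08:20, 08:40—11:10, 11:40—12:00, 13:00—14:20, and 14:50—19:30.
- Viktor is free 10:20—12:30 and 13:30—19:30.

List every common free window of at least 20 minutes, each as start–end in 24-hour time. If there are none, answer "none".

16:20–17:50

Grace free within 07:30–19:30: 07:30–08:00, 11:10–13:00, 16:20–19:30.
Grace ∩ Nikolai: 07:40–08:00, 12:40–13:00, 16:20–17:50.
Grace ∩ Nikolai ∩ Yusuf: 07:40–08:00, 16:20–17:50.
Grace ∩ Nikolai ∩ Yusuf ∩ Viktor: 16:20–17:50.
Windows ≥ 20 min: 16:20–17:50.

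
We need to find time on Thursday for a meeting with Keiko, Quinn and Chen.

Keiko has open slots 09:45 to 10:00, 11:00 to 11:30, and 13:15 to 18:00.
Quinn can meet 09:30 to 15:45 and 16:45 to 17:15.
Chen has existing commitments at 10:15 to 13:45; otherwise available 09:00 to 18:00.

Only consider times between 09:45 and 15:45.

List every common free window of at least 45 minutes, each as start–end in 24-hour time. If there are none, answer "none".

13:45–15:45

Chen free within 09:00–18:00: 09:00–10:15, 13:45–18:00.
Keiko ∩ Quinn: 09:45–10:00, 11:00–11:30, 13:15–15:45, 16:45–17:15.
Keiko ∩ Quinn ∩ Chen: 09:45–10:00, 13:45–15:45, 16:45–17:15.
Restricted to 09:45–15:45: 09:45–10:00, 13:45–15:45.
Windows ≥ 45 min: 13:45–15:45.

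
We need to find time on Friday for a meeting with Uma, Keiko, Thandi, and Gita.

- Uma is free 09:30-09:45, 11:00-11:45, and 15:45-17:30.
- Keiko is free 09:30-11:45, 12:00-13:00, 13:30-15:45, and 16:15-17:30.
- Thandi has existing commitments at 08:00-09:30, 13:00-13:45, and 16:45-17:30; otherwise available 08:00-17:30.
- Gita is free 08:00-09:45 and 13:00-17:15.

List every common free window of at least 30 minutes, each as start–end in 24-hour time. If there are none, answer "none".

16:15–16:45

Thandi free within 08:00–17:30: 09:30–13:00, 13:45–16:45.
Uma ∩ Keiko: 09:30–09:45, 11:00–11:45, 16:15–17:30.
Uma ∩ Keiko ∩ Thandi: 09:30–09:45, 11:00–11:45, 16:15–16:45.
Uma ∩ Keiko ∩ Thandi ∩ Gita: 09:30–09:45, 16:15–16:45.
Windows ≥ 30 min: 16:15–16:45.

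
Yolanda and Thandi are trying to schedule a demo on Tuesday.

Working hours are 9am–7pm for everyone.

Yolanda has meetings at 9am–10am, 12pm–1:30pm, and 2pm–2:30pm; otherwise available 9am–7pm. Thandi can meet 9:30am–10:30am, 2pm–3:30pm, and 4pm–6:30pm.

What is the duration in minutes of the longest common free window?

Yolanda free within 09:00–19:00: 10:00–12:00, 13:30–14:00, 14:30–19:00.
Yolanda ∩ Thandi: 10:00–10:30, 14:30–15:30, 16:00–18:30.
Common window lengths: 30, 60, 150 min; longest is 150.

150 minutes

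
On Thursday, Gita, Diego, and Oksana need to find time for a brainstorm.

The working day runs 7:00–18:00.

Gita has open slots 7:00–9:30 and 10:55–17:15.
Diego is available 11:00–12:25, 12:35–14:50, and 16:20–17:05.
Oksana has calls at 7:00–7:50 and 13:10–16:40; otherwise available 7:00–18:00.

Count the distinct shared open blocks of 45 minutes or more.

Oksana free within 07:00–18:00: 07:50–13:10, 16:40–18:00.
Gita ∩ Diego: 11:00–12:25, 12:35–14:50, 16:20–17:05.
Gita ∩ Diego ∩ Oksana: 11:00–12:25, 12:35–13:10, 16:40–17:05.
Windows ≥ 45 min: 11:00–12:25.
That's 1 window.

1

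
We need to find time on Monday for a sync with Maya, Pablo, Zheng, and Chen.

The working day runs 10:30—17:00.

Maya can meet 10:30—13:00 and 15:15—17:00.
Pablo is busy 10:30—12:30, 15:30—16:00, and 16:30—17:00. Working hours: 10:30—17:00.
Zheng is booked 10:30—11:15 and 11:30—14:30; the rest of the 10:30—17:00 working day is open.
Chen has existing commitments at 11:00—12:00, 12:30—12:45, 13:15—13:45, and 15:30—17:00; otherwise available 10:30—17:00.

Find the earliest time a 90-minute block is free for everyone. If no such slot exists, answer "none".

none

Pablo free within 10:30–17:00: 12:30–15:30, 16:00–16:30.
Zheng free within 10:30–17:00: 11:15–11:30, 14:30–17:00.
Chen free within 10:30–17:00: 10:30–11:00, 12:00–12:30, 12:45–13:15, 13:45–15:30.
Maya ∩ Pablo: 12:30–13:00, 15:15–15:30, 16:00–16:30.
Maya ∩ Pablo ∩ Zheng: 15:15–15:30, 16:00–16:30.
Maya ∩ Pablo ∩ Zheng ∩ Chen: 15:15–15:30.
Windows ≥ 90 min: (none).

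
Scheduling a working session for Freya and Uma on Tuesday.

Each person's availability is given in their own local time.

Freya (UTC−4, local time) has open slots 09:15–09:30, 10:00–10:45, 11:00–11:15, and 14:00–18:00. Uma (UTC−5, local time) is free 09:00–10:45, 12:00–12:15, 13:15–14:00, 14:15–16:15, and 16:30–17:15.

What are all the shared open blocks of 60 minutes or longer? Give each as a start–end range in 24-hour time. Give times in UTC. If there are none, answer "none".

Freya → UTC: 13:15–13:30, 14:00–14:45, 15:00–15:15, 18:00–22:00.
Uma → UTC: 14:00–15:45, 17:00–17:15, 18:15–19:00, 19:15–21:15, 21:30–22:15.
Freya ∩ Uma: 14:00–14:45, 15:00–15:15, 18:15–19:00, 19:15–21:15, 21:30–22:00.
Windows ≥ 60 min: 19:15–21:15.

19:15–21:15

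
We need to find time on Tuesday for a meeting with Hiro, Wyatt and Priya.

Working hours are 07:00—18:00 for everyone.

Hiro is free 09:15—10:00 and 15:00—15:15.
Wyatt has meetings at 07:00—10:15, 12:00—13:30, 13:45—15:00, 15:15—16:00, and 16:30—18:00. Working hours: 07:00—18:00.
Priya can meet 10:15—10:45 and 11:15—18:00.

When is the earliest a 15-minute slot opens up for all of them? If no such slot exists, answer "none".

15:00

Wyatt free within 07:00–18:00: 10:15–12:00, 13:30–13:45, 15:00–15:15, 16:00–16:30.
Hiro ∩ Wyatt: 15:00–15:15.
Hiro ∩ Wyatt ∩ Priya: 15:00–15:15.
Windows ≥ 15 min: 15:00–15:15.
Earliest such window starts at 15:00.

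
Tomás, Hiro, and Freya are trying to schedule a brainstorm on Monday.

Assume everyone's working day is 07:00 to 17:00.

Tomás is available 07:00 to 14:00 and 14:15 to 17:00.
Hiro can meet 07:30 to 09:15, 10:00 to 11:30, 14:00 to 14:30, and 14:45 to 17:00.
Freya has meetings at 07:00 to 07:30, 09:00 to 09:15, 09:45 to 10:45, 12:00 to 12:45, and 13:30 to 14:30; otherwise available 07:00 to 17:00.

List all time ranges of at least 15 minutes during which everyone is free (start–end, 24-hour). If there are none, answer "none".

07:30–09:00, 10:45–11:30, 14:45–17:00

Freya free within 07:00–17:00: 07:30–09:00, 09:15–09:45, 10:45–12:00, 12:45–13:30, 14:30–17:00.
Tomás ∩ Hiro: 07:30–09:15, 10:00–11:30, 14:15–14:30, 14:45–17:00.
Tomás ∩ Hiro ∩ Freya: 07:30–09:00, 10:45–11:30, 14:45–17:00.
Windows ≥ 15 min: 07:30–09:00, 10:45–11:30, 14:45–17:00.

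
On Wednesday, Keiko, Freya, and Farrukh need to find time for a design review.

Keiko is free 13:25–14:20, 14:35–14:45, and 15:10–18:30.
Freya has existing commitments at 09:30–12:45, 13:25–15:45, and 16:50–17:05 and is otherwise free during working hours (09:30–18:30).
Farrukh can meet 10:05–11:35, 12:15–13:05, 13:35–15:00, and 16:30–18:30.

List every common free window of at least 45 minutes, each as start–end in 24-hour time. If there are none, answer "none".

17:05–18:30

Freya free within 09:30–18:30: 12:45–13:25, 15:45–16:50, 17:05–18:30.
Keiko ∩ Freya: 15:45–16:50, 17:05–18:30.
Keiko ∩ Freya ∩ Farrukh: 16:30–16:50, 17:05–18:30.
Windows ≥ 45 min: 17:05–18:30.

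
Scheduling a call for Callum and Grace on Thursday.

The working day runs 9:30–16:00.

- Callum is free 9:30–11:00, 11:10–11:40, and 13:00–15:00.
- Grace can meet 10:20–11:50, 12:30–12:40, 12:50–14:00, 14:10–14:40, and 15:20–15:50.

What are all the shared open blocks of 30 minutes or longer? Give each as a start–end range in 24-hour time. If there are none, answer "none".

10:20–11:00, 11:10–11:40, 13:00–14:00, 14:10–14:40

Callum ∩ Grace: 10:20–11:00, 11:10–11:40, 13:00–14:00, 14:10–14:40.
Windows ≥ 30 min: 10:20–11:00, 11:10–11:40, 13:00–14:00, 14:10–14:40.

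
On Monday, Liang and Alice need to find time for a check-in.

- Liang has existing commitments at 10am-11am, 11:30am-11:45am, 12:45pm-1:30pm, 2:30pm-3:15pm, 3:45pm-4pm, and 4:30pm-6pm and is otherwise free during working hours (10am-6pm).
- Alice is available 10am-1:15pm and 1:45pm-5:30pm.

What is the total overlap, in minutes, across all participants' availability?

Liang free within 10:00–18:00: 11:00–11:30, 11:45–12:45, 13:30–14:30, 15:15–15:45, 16:00–16:30.
Liang ∩ Alice: 11:00–11:30, 11:45–12:45, 13:45–14:30, 15:15–15:45, 16:00–16:30.
Total common minutes: 30 + 60 + 45 + 30 + 30 = 195.

195 minutes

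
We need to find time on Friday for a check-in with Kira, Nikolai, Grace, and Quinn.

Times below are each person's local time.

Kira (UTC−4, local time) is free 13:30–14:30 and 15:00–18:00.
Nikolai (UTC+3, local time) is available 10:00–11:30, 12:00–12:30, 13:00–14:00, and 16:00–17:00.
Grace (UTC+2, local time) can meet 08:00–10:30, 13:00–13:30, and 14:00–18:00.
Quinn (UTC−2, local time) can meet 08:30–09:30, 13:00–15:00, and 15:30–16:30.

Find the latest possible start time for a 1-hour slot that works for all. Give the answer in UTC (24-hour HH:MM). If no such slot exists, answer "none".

Kira → UTC: 17:30–18:30, 19:00–22:00.
Nikolai → UTC: 07:00–08:30, 09:00–09:30, 10:00–11:00, 13:00–14:00.
Grace → UTC: 06:00–08:30, 11:00–11:30, 12:00–16:00.
Quinn → UTC: 10:30–11:30, 15:00–17:00, 17:30–18:30.
Kira ∩ Nikolai: (none).
Kira ∩ Nikolai ∩ Grace: (none).
Kira ∩ Nikolai ∩ Grace ∩ Quinn: (none).
Windows ≥ 60 min: (none).

none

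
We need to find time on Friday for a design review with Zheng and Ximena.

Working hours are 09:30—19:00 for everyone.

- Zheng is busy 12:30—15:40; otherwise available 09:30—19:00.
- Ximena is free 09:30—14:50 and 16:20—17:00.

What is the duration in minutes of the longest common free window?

180 minutes

Zheng free within 09:30–19:00: 09:30–12:30, 15:40–19:00.
Zheng ∩ Ximena: 09:30–12:30, 16:20–17:00.
Common window lengths: 180, 40 min; longest is 180.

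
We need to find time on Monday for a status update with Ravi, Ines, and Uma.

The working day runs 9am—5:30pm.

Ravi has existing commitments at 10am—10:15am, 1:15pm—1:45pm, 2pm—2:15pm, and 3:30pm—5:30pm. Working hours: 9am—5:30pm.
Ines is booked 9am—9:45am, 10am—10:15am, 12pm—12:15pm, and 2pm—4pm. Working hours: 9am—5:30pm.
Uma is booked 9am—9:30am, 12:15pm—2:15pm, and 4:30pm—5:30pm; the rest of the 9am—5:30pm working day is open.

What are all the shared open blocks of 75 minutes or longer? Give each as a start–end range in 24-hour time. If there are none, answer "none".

Ravi free within 09:00–17:30: 09:00–10:00, 10:15–13:15, 13:45–14:00, 14:15–15:30.
Ines free within 09:00–17:30: 09:45–10:00, 10:15–12:00, 12:15–14:00, 16:00–17:30.
Uma free within 09:00–17:30: 09:30–12:15, 14:15–16:30.
Ravi ∩ Ines: 09:45–10:00, 10:15–12:00, 12:15–13:15, 13:45–14:00.
Ravi ∩ Ines ∩ Uma: 09:45–10:00, 10:15–12:00.
Windows ≥ 75 min: 10:15–12:00.

10:15–12:00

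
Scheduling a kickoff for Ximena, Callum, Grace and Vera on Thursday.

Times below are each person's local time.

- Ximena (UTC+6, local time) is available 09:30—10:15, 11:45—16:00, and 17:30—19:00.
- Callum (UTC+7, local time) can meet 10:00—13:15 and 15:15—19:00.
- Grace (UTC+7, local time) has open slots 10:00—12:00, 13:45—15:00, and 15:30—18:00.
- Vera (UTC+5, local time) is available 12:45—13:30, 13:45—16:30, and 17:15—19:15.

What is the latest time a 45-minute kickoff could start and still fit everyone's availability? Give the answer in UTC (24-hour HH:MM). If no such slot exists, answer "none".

Ximena → UTC: 03:30–04:15, 05:45–10:00, 11:30–13:00.
Callum → UTC: 03:00–06:15, 08:15–12:00.
Grace → UTC: 03:00–05:00, 06:45–08:00, 08:30–11:00.
Vera → UTC: 07:45–08:30, 08:45–11:30, 12:15–14:15.
Ximena ∩ Callum: 03:30–04:15, 05:45–06:15, 08:15–10:00, 11:30–12:00.
Ximena ∩ Callum ∩ Grace: 03:30–04:15, 08:30–10:00.
Ximena ∩ Callum ∩ Grace ∩ Vera: 08:45–10:00.
Windows ≥ 45 min: 08:45–10:00.
Latest start in the last window 08:45–10:00 is 10:00 − 45 min = 09:15.

09:15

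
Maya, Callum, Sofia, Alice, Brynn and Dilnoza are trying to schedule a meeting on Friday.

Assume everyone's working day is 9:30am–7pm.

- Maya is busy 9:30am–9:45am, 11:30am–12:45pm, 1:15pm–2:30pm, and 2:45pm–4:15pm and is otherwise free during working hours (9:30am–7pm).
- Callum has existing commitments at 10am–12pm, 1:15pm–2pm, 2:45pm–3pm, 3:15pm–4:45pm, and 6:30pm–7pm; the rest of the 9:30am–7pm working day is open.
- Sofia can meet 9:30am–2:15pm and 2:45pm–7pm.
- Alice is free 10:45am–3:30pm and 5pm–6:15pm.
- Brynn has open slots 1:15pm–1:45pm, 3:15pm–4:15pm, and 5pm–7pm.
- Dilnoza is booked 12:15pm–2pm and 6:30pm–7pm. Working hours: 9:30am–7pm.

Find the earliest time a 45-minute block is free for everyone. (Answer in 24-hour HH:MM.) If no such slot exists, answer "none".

Maya free within 09:30–19:00: 09:45–11:30, 12:45–13:15, 14:30–14:45, 16:15–19:00.
Callum free within 09:30–19:00: 09:30–10:00, 12:00–13:15, 14:00–14:45, 15:00–15:15, 16:45–18:30.
Dilnoza free within 09:30–19:00: 09:30–12:15, 14:00–18:30.
Maya ∩ Callum: 09:45–10:00, 12:45–13:15, 14:30–14:45, 16:45–18:30.
Maya ∩ Callum ∩ Sofia: 09:45–10:00, 12:45–13:15, 16:45–18:30.
Maya ∩ Callum ∩ Sofia ∩ Alice: 12:45–13:15, 17:00–18:15.
Maya ∩ Callum ∩ Sofia ∩ Alice ∩ Brynn: 17:00–18:15.
Maya ∩ Callum ∩ Sofia ∩ Alice ∩ Brynn ∩ Dilnoza: 17:00–18:15.
Windows ≥ 45 min: 17:00–18:15.
Earliest such window starts at 17:00.

17:00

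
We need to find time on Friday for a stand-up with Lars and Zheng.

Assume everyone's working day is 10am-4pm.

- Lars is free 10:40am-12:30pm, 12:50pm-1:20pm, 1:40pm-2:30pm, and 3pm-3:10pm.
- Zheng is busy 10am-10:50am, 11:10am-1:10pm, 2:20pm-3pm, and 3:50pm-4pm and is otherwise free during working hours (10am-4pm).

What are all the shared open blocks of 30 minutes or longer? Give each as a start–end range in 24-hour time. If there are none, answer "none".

13:40–14:20

Zheng free within 10:00–16:00: 10:50–11:10, 13:10–14:20, 15:00–15:50.
Lars ∩ Zheng: 10:50–11:10, 13:10–13:20, 13:40–14:20, 15:00–15:10.
Windows ≥ 30 min: 13:40–14:20.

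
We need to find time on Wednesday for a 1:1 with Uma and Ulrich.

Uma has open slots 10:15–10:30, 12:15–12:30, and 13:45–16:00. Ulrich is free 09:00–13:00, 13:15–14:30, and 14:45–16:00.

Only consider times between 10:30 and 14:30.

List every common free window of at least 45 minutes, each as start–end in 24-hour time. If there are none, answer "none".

Uma ∩ Ulrich: 10:15–10:30, 12:15–12:30, 13:45–14:30, 14:45–16:00.
Restricted to 10:30–14:30: 12:15–12:30, 13:45–14:30.
Windows ≥ 45 min: 13:45–14:30.

13:45–14:30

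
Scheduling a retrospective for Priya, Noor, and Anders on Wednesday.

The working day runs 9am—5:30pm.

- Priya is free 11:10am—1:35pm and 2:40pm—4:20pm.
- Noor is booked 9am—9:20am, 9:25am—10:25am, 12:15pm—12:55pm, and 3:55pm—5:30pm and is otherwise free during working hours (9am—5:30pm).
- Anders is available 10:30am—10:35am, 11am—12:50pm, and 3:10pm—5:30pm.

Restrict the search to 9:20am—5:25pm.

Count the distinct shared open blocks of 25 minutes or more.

Noor free within 09:00–17:30: 09:20–09:25, 10:25–12:15, 12:55–15:55.
Priya ∩ Noor: 11:10–12:15, 12:55–13:35, 14:40–15:55.
Priya ∩ Noor ∩ Anders: 11:10–12:15, 15:10–15:55.
Restricted to 09:20–17:25: 11:10–12:15, 15:10–15:55.
Windows ≥ 25 min: 11:10–12:15, 15:10–15:55.
That's 2 windows.

2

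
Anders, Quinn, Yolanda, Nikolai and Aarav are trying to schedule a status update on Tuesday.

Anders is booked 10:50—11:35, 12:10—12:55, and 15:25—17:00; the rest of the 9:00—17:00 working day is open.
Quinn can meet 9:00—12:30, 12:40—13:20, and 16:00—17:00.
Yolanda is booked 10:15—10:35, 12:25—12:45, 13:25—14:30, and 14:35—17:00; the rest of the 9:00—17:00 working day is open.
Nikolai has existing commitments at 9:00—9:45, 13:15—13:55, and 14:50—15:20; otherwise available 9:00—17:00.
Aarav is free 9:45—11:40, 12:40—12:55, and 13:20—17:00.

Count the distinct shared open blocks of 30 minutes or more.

Anders free within 09:00–17:00: 09:00–10:50, 11:35–12:10, 12:55–15:25.
Yolanda free within 09:00–17:00: 09:00–10:15, 10:35–12:25, 12:45–13:25, 14:30–14:35.
Nikolai free within 09:00–17:00: 09:45–13:15, 13:55–14:50, 15:20–17:00.
Anders ∩ Quinn: 09:00–10:50, 11:35–12:10, 12:55–13:20.
Anders ∩ Quinn ∩ Yolanda: 09:00–10:15, 10:35–10:50, 11:35–12:10, 12:55–13:20.
Anders ∩ Quinn ∩ Yolanda ∩ Nikolai: 09:45–10:15, 10:35–10:50, 11:35–12:10, 12:55–13:15.
Anders ∩ Quinn ∩ Yolanda ∩ Nikolai ∩ Aarav: 09:45–10:15, 10:35–10:50, 11:35–11:40.
Windows ≥ 30 min: 09:45–10:15.
That's 1 window.

1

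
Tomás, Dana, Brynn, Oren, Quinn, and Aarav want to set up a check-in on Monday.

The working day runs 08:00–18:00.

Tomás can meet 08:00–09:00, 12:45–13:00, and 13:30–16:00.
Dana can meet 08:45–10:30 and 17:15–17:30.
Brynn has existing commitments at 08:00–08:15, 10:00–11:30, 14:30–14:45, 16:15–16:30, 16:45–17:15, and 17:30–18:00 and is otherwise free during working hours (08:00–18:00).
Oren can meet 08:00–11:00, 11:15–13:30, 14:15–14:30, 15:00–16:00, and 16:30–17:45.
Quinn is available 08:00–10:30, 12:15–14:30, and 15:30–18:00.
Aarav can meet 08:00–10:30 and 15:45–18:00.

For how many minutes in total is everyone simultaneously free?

Brynn free within 08:00–18:00: 08:15–10:00, 11:30–14:30, 14:45–16:15, 16:30–16:45, 17:15–17:30.
Tomás ∩ Dana: 08:45–09:00.
Tomás ∩ Dana ∩ Brynn: 08:45–09:00.
Tomás ∩ Dana ∩ Brynn ∩ Oren: 08:45–09:00.
Tomás ∩ Dana ∩ Brynn ∩ Oren ∩ Quinn: 08:45–09:00.
Tomás ∩ Dana ∩ Brynn ∩ Oren ∩ Quinn ∩ Aarav: 08:45–09:00.
Total common minutes: 15.

15 minutes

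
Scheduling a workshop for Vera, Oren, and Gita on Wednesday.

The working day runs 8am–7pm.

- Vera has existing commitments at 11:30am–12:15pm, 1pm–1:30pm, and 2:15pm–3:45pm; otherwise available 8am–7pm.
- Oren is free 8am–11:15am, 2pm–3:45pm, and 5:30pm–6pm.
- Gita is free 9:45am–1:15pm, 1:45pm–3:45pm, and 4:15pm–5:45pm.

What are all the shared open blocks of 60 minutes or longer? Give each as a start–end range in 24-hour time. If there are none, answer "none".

Vera free within 08:00–19:00: 08:00–11:30, 12:15–13:00, 13:30–14:15, 15:45–19:00.
Vera ∩ Oren: 08:00–11:15, 14:00–14:15, 17:30–18:00.
Vera ∩ Oren ∩ Gita: 09:45–11:15, 14:00–14:15, 17:30–17:45.
Windows ≥ 60 min: 09:45–11:15.

09:45–11:15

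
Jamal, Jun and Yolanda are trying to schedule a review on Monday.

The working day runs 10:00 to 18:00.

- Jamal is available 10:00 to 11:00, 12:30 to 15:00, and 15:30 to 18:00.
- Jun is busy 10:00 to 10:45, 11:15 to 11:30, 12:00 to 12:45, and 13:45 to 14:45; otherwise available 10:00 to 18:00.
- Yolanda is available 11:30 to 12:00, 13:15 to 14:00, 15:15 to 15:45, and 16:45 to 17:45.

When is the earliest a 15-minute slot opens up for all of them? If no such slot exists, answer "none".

13:15

Jun free within 10:00–18:00: 10:45–11:15, 11:30–12:00, 12:45–13:45, 14:45–18:00.
Jamal ∩ Jun: 10:45–11:00, 12:45–13:45, 14:45–15:00, 15:30–18:00.
Jamal ∩ Jun ∩ Yolanda: 13:15–13:45, 15:30–15:45, 16:45–17:45.
Windows ≥ 15 min: 13:15–13:45, 15:30–15:45, 16:45–17:45.
Earliest such window starts at 13:15.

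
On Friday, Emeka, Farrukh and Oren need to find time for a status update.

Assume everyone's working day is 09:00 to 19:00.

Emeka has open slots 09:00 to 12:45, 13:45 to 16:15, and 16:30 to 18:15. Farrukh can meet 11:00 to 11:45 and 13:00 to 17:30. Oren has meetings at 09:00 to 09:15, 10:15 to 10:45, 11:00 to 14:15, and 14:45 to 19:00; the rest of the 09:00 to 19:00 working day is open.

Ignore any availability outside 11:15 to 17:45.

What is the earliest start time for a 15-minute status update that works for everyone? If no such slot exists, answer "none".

Oren free within 09:00–19:00: 09:15–10:15, 10:45–11:00, 14:15–14:45.
Emeka ∩ Farrukh: 11:00–11:45, 13:45–16:15, 16:30–17:30.
Emeka ∩ Farrukh ∩ Oren: 14:15–14:45.
Restricted to 11:15–17:45: 14:15–14:45.
Windows ≥ 15 min: 14:15–14:45.
Earliest such window starts at 14:15.

14:15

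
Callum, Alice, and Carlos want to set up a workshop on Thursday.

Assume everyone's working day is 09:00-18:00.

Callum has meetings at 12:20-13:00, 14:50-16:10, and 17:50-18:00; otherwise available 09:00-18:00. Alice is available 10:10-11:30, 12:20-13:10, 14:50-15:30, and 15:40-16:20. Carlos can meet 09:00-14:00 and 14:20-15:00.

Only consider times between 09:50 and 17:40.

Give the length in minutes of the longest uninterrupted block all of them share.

Callum free within 09:00–18:00: 09:00–12:20, 13:00–14:50, 16:10–17:50.
Callum ∩ Alice: 10:10–11:30, 13:00–13:10, 16:10–16:20.
Callum ∩ Alice ∩ Carlos: 10:10–11:30, 13:00–13:10.
Restricted to 09:50–17:40: 10:10–11:30, 13:00–13:10.
Common window lengths: 80, 10 min; longest is 80.

80 minutes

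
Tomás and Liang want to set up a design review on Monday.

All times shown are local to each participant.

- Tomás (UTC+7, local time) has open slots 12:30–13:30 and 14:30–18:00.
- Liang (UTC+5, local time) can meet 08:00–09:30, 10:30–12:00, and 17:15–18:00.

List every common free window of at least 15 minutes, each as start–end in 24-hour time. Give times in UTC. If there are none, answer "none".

Tomás → UTC: 05:30–06:30, 07:30–11:00.
Liang → UTC: 03:00–04:30, 05:30–07:00, 12:15–13:00.
Tomás ∩ Liang: 05:30–06:30.
Windows ≥ 15 min: 05:30–06:30.

05:30–06:30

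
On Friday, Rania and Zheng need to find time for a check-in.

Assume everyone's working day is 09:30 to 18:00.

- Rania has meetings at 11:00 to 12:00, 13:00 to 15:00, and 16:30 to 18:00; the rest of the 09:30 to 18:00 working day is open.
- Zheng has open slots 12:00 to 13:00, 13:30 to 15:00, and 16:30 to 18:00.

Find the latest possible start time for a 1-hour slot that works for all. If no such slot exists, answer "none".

12:00

Rania free within 09:30–18:00: 09:30–11:00, 12:00–13:00, 15:00–16:30.
Rania ∩ Zheng: 12:00–13:00.
Windows ≥ 60 min: 12:00–13:00.
Latest start in the last window 12:00–13:00 is 13:00 − 60 min = 12:00.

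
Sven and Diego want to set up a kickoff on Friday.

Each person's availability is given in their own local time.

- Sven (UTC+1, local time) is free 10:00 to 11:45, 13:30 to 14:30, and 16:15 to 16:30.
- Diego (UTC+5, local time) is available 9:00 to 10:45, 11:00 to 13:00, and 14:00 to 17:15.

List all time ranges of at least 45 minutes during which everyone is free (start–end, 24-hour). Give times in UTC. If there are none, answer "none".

Sven → UTC: 09:00–10:45, 12:30–13:30, 15:15–15:30.
Diego → UTC: 04:00–05:45, 06:00–08:00, 09:00–12:15.
Sven ∩ Diego: 09:00–10:45.
Windows ≥ 45 min: 09:00–10:45.

09:00–10:45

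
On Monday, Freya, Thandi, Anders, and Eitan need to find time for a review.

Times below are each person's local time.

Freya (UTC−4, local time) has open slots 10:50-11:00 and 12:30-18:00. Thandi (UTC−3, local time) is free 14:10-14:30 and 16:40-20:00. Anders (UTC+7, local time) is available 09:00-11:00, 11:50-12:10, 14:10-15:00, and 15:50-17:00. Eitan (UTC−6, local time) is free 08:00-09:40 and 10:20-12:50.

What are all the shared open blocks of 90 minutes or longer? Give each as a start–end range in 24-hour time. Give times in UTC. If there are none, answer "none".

Freya → UTC: 14:50–15:00, 16:30–22:00.
Thandi → UTC: 17:10–17:30, 19:40–23:00.
Anders → UTC: 02:00–04:00, 04:50–05:10, 07:10–08:00, 08:50–10:00.
Eitan → UTC: 14:00–15:40, 16:20–18:50.
Freya ∩ Thandi: 17:10–17:30, 19:40–22:00.
Freya ∩ Thandi ∩ Anders: (none).
Freya ∩ Thandi ∩ Anders ∩ Eitan: (none).
Windows ≥ 90 min: (none).

none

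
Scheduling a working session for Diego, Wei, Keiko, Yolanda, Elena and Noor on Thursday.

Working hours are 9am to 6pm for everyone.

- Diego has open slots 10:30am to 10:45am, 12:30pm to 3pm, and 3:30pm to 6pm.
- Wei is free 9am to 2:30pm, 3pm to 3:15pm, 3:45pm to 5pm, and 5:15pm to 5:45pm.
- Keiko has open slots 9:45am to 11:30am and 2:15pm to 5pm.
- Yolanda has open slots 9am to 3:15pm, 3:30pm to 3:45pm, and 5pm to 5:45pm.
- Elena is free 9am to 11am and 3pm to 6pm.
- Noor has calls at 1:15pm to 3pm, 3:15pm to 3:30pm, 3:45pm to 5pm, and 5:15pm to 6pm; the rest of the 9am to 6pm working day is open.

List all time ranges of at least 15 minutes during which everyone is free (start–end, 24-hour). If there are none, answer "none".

10:30–10:45

Noor free within 09:00–18:00: 09:00–13:15, 15:00–15:15, 15:30–15:45, 17:00–17:15.
Diego ∩ Wei: 10:30–10:45, 12:30–14:30, 15:45–17:00, 17:15–17:45.
Diego ∩ Wei ∩ Keiko: 10:30–10:45, 14:15–14:30, 15:45–17:00.
Diego ∩ Wei ∩ Keiko ∩ Yolanda: 10:30–10:45, 14:15–14:30.
Diego ∩ Wei ∩ Keiko ∩ Yolanda ∩ Elena: 10:30–10:45.
Diego ∩ Wei ∩ Keiko ∩ Yolanda ∩ Elena ∩ Noor: 10:30–10:45.
Windows ≥ 15 min: 10:30–10:45.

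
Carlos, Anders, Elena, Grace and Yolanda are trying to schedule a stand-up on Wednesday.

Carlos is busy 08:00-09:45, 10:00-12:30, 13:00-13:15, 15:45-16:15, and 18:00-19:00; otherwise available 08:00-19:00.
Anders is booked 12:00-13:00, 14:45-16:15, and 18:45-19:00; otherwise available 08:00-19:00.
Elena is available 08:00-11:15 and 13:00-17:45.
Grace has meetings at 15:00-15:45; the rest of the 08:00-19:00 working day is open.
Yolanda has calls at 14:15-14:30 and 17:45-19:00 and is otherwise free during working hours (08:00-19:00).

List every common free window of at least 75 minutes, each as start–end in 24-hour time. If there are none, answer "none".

16:15–17:45

Carlos free within 08:00–19:00: 09:45–10:00, 12:30–13:00, 13:15–15:45, 16:15–18:00.
Anders free within 08:00–19:00: 08:00–12:00, 13:00–14:45, 16:15–18:45.
Grace free within 08:00–19:00: 08:00–15:00, 15:45–19:00.
Yolanda free within 08:00–19:00: 08:00–14:15, 14:30–17:45.
Carlos ∩ Anders: 09:45–10:00, 13:15–14:45, 16:15–18:00.
Carlos ∩ Anders ∩ Elena: 09:45–10:00, 13:15–14:45, 16:15–17:45.
Carlos ∩ Anders ∩ Elena ∩ Grace: 09:45–10:00, 13:15–14:45, 16:15–17:45.
Carlos ∩ Anders ∩ Elena ∩ Grace ∩ Yolanda: 09:45–10:00, 13:15–14:15, 14:30–14:45, 16:15–17:45.
Windows ≥ 75 min: 16:15–17:45.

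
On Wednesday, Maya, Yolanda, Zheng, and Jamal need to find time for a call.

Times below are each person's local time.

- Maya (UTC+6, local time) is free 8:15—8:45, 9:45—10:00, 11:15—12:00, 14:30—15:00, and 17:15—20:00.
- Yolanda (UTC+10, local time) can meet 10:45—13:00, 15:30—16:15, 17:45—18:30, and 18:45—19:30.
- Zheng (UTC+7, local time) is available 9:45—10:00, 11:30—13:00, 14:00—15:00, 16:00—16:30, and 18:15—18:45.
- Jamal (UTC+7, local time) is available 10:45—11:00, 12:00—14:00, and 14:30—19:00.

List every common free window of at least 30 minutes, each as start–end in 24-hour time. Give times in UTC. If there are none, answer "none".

Maya → UTC: 02:15–02:45, 03:45–04:00, 05:15–06:00, 08:30–09:00, 11:15–14:00.
Yolanda → UTC: 00:45–03:00, 05:30–06:15, 07:45–08:30, 08:45–09:30.
Zheng → UTC: 02:45–03:00, 04:30–06:00, 07:00–08:00, 09:00–09:30, 11:15–11:45.
Jamal → UTC: 03:45–04:00, 05:00–07:00, 07:30–12:00.
Maya ∩ Yolanda: 02:15–02:45, 05:30–06:00, 08:45–09:00.
Maya ∩ Yolanda ∩ Zheng: 05:30–06:00.
Maya ∩ Yolanda ∩ Zheng ∩ Jamal: 05:30–06:00.
Windows ≥ 30 min: 05:30–06:00.

05:30–06:00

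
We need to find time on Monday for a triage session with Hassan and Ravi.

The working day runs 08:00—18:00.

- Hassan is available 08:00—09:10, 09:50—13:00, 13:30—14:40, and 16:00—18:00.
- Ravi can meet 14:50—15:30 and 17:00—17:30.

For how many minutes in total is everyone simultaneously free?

30 minutes

Hassan ∩ Ravi: 17:00–17:30.
Total common minutes: 30.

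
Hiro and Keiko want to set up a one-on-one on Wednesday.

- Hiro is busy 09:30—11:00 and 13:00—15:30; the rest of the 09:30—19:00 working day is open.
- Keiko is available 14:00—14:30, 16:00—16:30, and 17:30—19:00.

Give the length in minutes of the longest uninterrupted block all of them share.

90 minutes

Hiro free within 09:30–19:00: 11:00–13:00, 15:30–19:00.
Hiro ∩ Keiko: 16:00–16:30, 17:30–19:00.
Common window lengths: 30, 90 min; longest is 90.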